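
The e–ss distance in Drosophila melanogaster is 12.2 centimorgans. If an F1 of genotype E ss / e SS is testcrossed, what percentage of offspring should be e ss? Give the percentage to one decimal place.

6.1%

A map distance of 12.2 centimorgans corresponds to a recombination frequency of 0.122.
The F1 is E ss / e SS, so e ss is a recombinant gamete class with expected frequency r/2 = 0.122/2 = 0.0610.
That is 0.0610 = 6.1% of the progeny.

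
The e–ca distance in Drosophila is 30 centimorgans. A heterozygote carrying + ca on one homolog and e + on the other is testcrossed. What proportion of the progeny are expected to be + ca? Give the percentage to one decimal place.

A map distance of 30 centimorgans corresponds to a recombination frequency of 0.300.
The F1 is + ca / e +, so + ca is a parental gamete class with expected frequency (1 − r)/2 = 0.700/2 = 0.3500.
That is 0.3500 = 35.0% of the progeny.

35.0%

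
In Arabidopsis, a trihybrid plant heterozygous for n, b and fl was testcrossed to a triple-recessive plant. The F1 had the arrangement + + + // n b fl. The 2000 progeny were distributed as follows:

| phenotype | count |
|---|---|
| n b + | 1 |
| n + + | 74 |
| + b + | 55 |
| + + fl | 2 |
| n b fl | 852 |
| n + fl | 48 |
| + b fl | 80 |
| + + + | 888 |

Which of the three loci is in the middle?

fl

The two rarest classes, + + fl and n b +, are the double crossovers. Comparing them with the parentals, only the fl allele has switched, so fl is the middle locus and the order is n – fl – b.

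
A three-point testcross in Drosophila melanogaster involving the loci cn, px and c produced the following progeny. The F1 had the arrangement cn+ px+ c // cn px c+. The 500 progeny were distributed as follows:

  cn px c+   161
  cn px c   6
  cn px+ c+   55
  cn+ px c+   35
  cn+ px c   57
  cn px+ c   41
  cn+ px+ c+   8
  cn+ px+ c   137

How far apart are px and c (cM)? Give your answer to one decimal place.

The two rarest classes, cn+ px+ c+ and cn px c, are the double crossovers. Comparing them with the parentals, only the c allele has switched, so c is the middle locus and the order is px – c – cn.
Crossovers in the px–c interval produce the single-crossover classes cn+ px c and cn px+ c+ (57 + 55 = 112) plus the double crossovers (14).
RF(px–c) = (112 + 14) / 500 = 126/500 = 0.2520 → 25.2 cM.

25.2 cM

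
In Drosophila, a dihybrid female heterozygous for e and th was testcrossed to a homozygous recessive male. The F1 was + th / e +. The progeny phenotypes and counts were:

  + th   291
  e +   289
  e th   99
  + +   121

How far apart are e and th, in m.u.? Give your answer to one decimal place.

27.5 m.u.

The recombinant classes are + + and e th: 121 + 99 = 220.
Recombination frequency = 220/800 = 0.2750 ≈ 27.5%, i.e. 27.5 m.u.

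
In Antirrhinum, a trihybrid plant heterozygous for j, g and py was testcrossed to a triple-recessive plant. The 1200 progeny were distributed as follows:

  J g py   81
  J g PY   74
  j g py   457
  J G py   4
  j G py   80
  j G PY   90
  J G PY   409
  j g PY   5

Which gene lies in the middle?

py

The two most frequent reciprocal classes, j g py and J G PY, are the parental types, so the F1 was j g py / J G PY.
The two rarest classes, j g PY and J G py, are the double crossovers. Comparing them with the parentals, only the py allele has switched, so py is the middle locus and the order is j – py – g.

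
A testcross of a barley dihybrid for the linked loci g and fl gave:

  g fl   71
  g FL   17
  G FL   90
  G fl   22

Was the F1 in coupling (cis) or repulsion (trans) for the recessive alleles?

The two most frequent classes are G FL (90) and g fl (71); these are the parental (non-recombinant) types.
So the F1 carried G FL on one chromosome and g fl on the other — the recessive alleles are on the same chromosome (cis / coupling).

cis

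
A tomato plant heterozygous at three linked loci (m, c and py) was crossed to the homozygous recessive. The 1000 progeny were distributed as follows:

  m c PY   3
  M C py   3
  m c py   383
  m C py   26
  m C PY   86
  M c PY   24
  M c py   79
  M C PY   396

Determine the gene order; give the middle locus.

py

The two most frequent reciprocal classes, M C PY and m c py, are the parental types, so the F1 was M C PY / m c py.
The two rarest classes, M C py and m c PY, are the double crossovers. Comparing them with the parentals, only the py allele has switched, so py is the middle locus and the order is c – py – m.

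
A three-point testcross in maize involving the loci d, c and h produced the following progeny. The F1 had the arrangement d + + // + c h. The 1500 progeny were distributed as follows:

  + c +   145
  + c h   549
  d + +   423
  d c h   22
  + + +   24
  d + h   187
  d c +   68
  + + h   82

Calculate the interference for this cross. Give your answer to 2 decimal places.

The two rarest classes, + + + and d c h, are the double crossovers. Comparing them with the parentals, only the d allele has switched, so d is the middle locus and the order is c – d – h.
c–d: (150 + 46)/1500 = 0.1307; d–h: (332 + 46)/1500 = 0.2520.
Expected DCO frequency = 0.1307 × 0.2520 ≈ 0.03294; observed = 46/1500 ≈ 0.03067.
Coefficient of coincidence = 0.03067/0.03294 ≈ 0.93; interference = 1 − 0.93 = 0.07.

0.07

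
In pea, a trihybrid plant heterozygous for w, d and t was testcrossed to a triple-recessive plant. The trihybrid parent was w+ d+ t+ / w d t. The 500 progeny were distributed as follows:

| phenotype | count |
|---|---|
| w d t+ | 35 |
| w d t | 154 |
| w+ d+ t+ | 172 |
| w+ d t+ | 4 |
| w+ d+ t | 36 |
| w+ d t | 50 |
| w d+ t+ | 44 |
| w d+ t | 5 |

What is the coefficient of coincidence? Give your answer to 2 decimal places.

0.55

The two rarest classes, w+ d t+ and w d+ t, are the double crossovers. Comparing them with the parentals, only the d allele has switched, so d is the middle locus and the order is t – d – w.
t–d: (71 + 9)/500 = 0.1600; d–w: (94 + 9)/500 = 0.2060.
Expected DCO frequency = 0.1600 × 0.2060 ≈ 0.03296; observed = 9/500 ≈ 0.01800.
Coefficient of coincidence = 0.01800/0.03296 ≈ 0.55.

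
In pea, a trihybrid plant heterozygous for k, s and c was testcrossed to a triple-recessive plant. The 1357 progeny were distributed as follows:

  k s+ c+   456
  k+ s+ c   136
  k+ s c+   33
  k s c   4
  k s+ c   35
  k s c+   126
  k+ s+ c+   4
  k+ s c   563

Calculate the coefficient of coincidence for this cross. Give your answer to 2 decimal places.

The two most frequent reciprocal classes, k+ s c and k s+ c+, are the parental types, so the F1 was k+ s c / k s+ c+.
The two rarest classes, k s c and k+ s+ c+, are the double crossovers. Comparing them with the parentals, only the k allele has switched, so k is the middle locus and the order is c – k – s.
c–k: (68 + 8)/1357 = 0.0560; k–s: (262 + 8)/1357 = 0.1990.
Expected DCO frequency = 0.0560 × 0.1990 ≈ 0.01114; observed = 8/1357 ≈ 0.00590.
Coefficient of coincidence = 0.00590/0.01114 ≈ 0.53.

0.53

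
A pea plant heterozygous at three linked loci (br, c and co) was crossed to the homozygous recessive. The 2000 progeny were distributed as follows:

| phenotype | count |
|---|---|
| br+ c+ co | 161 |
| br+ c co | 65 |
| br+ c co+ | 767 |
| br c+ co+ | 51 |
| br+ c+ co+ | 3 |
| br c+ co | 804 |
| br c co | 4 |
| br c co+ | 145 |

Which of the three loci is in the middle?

The two most frequent reciprocal classes, br+ c co+ and br c+ co, are the parental types, so the F1 was br+ c co+ / br c+ co.
The two rarest classes, br+ c+ co+ and br c co, are the double crossovers. Comparing them with the parentals, only the c allele has switched, so c is the middle locus and the order is br – c – co.

c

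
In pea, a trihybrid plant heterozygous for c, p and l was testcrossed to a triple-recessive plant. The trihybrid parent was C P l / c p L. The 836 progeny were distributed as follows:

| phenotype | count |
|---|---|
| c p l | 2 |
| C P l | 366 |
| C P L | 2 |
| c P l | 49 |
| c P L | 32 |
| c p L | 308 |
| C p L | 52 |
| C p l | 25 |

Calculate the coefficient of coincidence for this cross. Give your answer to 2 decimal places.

0.52

The two rarest classes, C P L and c p l, are the double crossovers. Comparing them with the parentals, only the l allele has switched, so l is the middle locus and the order is p – l – c.
p–l: (57 + 4)/836 = 0.0730; l–c: (101 + 4)/836 = 0.1256.
Expected DCO frequency = 0.0730 × 0.1256 ≈ 0.00917; observed = 4/836 ≈ 0.00478.
Coefficient of coincidence = 0.00478/0.00917 ≈ 0.52.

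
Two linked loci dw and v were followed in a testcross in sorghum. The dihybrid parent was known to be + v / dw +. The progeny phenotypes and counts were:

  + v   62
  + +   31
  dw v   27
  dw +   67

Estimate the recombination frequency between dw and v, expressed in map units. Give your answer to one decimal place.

The recombinant classes are + + and dw v: 31 + 27 = 58.
Recombination frequency = 58/187 = 0.3102 ≈ 31.0%, i.e. 31.0 map units.

31.0 map units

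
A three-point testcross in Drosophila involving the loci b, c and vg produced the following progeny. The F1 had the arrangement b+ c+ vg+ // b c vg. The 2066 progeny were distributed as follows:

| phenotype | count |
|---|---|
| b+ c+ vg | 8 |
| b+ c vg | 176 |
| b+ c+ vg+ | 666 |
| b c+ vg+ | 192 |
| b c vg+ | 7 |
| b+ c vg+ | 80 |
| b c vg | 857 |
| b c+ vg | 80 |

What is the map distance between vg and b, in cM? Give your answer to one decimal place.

The two rarest classes, b+ c+ vg and b c vg+, are the double crossovers. Comparing them with the parentals, only the vg allele has switched, so vg is the middle locus and the order is b – vg – c.
Crossovers in the b–vg interval produce the single-crossover classes b c+ vg+ and b+ c vg (192 + 176 = 368) plus the double crossovers (15).
RF(b–vg) = (368 + 15) / 2066 = 383/2066 = 0.1854 → 18.5 cM.

18.5 cM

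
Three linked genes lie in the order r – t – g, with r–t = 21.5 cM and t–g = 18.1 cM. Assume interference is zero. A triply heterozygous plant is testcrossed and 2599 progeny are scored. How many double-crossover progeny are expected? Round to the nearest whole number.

Map distances give recombination frequencies of 0.215 and 0.181 for the two intervals.
With no interference, expected double-crossover frequency = 0.215 × 0.181 = 0.03892.
Expected number = 0.03892 × 2599 = 101.14 ≈ 101.

101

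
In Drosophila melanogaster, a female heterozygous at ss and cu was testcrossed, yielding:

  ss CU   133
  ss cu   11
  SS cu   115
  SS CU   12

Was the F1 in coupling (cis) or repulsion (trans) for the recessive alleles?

The two most frequent classes are SS cu (115) and ss CU (133); these are the parental (non-recombinant) types.
So the F1 carried SS cu on one chromosome and ss CU on the other — the recessive alleles are on opposite chromosomes (trans / repulsion).

trans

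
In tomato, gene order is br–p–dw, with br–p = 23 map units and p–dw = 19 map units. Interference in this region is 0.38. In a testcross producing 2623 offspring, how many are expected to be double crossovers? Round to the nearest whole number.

71

Map distances give recombination frequencies of 0.230 and 0.190 for the two intervals.
With interference 0.38 (so coincidence = 0.62), expected double-crossover frequency = 0.230 × 0.190 × 0.62 = 0.02709.
Expected number = 0.02709 × 2623 = 71.07 ≈ 71.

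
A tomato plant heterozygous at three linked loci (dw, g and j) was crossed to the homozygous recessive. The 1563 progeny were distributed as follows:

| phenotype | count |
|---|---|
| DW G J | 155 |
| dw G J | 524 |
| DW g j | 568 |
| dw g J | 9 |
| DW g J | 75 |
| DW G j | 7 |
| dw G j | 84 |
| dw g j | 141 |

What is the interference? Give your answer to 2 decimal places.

The two most frequent reciprocal classes, DW g j and dw G J, are the parental types, so the F1 was DW g j / dw G J.
The two rarest classes, DW G j and dw g J, are the double crossovers. Comparing them with the parentals, only the g allele has switched, so g is the middle locus and the order is dw – g – j.
dw–g: (296 + 16)/1563 = 0.1996; g–j: (159 + 16)/1563 = 0.1120.
Expected DCO frequency = 0.1996 × 0.1120 ≈ 0.02236; observed = 16/1563 ≈ 0.01024.
Coefficient of coincidence = 0.01024/0.02236 ≈ 0.46; interference = 1 − 0.46 = 0.54.

0.54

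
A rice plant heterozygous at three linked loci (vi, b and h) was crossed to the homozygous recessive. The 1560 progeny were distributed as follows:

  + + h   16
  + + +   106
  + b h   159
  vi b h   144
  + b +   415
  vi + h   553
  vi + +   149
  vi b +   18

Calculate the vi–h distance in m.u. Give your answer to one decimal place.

21.9 m.u.

The two most frequent reciprocal classes, + b + and vi + h, are the parental types, so the F1 was + b + / vi + h.
The two rarest classes, vi b + and + + h, are the double crossovers. Comparing them with the parentals, only the vi allele has switched, so vi is the middle locus and the order is b – vi – h.
Crossovers in the vi–h interval produce the single-crossover classes + b h and vi + + (159 + 149 = 308) plus the double crossovers (34).
RF(vi–h) = (308 + 34) / 1560 = 342/1560 = 0.2192 → 21.9 m.u.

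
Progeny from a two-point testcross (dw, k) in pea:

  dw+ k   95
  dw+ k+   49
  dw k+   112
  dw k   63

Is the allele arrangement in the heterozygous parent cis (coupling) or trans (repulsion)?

The two most frequent classes are dw+ k (95) and dw k+ (112); these are the parental (non-recombinant) types.
So the F1 carried dw+ k on one chromosome and dw k+ on the other — the recessive alleles are on opposite chromosomes (trans / repulsion).

trans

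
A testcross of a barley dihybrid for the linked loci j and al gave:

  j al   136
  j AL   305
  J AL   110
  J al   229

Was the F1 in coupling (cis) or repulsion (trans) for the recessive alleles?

The two most frequent classes are J al (229) and j AL (305); these are the parental (non-recombinant) types.
So the F1 carried J al on one chromosome and j AL on the other — the recessive alleles are on opposite chromosomes (trans / repulsion).

trans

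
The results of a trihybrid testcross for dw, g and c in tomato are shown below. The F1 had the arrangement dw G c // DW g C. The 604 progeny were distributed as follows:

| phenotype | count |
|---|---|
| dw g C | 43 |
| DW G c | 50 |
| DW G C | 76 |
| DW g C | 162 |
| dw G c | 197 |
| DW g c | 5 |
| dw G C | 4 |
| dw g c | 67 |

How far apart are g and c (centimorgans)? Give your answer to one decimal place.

The two rarest classes, dw G C and DW g c, are the double crossovers. Comparing them with the parentals, only the c allele has switched, so c is the middle locus and the order is dw – c – g.
Crossovers in the c–g interval produce the single-crossover classes dw g c and DW G C (67 + 76 = 143) plus the double crossovers (9).
RF(c–g) = (143 + 9) / 604 = 152/604 = 0.2517 → 25.2 centimorgans.

25.2 centimorgans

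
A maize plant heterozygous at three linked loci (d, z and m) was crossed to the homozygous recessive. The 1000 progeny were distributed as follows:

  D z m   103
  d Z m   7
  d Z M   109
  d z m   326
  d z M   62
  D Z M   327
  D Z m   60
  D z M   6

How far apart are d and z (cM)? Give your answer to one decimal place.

22.5 cM

The two most frequent reciprocal classes, d z m and D Z M, are the parental types, so the F1 was d z m / D Z M.
The two rarest classes, d Z m and D z M, are the double crossovers. Comparing them with the parentals, only the z allele has switched, so z is the middle locus and the order is d – z – m.
Crossovers in the d–z interval produce the single-crossover classes D z m and d Z M (103 + 109 = 212) plus the double crossovers (13).
RF(d–z) = (212 + 13) / 1000 = 225/1000 = 0.2250 → 22.5 cM.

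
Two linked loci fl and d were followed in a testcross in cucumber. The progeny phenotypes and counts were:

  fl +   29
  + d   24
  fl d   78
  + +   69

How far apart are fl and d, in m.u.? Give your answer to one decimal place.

26.5 m.u.

The two most frequent classes, + + (69) and fl d (78), are the parental types, so the F1 was + + / fl d.
The recombinant classes are + d and fl +: 24 + 29 = 53.
Recombination frequency = 53/200 = 0.2650 ≈ 26.5%, i.e. 26.5 m.u.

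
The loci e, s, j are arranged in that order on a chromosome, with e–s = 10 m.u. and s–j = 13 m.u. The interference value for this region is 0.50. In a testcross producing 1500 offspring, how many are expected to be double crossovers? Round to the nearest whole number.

10

Map distances give recombination frequencies of 0.100 and 0.130 for the two intervals.
With interference 0.50 (so coincidence = 0.50), expected double-crossover frequency = 0.100 × 0.130 × 0.50 = 0.00650.
Expected number = 0.00650 × 1500 = 9.75 ≈ 10.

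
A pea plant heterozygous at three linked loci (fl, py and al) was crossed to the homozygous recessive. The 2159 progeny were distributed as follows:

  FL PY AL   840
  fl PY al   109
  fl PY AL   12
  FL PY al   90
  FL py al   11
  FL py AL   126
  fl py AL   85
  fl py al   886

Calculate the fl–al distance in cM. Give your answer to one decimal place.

9.2 cM

The two most frequent reciprocal classes, FL PY AL and fl py al, are the parental types, so the F1 was FL PY AL / fl py al.
The two rarest classes, fl PY AL and FL py al, are the double crossovers. Comparing them with the parentals, only the fl allele has switched, so fl is the middle locus and the order is al – fl – py.
Crossovers in the al–fl interval produce the single-crossover classes FL PY al and fl py AL (90 + 85 = 175) plus the double crossovers (23).
RF(al–fl) = (175 + 23) / 2159 = 198/2159 = 0.0917 → 9.2 cM.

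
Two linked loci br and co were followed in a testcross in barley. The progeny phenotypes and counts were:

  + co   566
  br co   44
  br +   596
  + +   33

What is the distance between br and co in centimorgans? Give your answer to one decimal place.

The two most frequent classes, + co (566) and br + (596), are the parental types, so the F1 was + co / br +.
The recombinant classes are + + and br co: 33 + 44 = 77.
Recombination frequency = 77/1239 = 0.0621 ≈ 6.2%, i.e. 6.2 centimorgans.

6.2 centimorgans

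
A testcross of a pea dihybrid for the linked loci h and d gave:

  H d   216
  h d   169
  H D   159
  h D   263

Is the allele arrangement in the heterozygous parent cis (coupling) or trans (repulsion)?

trans

The two most frequent classes are H d (216) and h D (263); these are the parental (non-recombinant) types.
So the F1 carried H d on one chromosome and h D on the other — the recessive alleles are on opposite chromosomes (trans / repulsion).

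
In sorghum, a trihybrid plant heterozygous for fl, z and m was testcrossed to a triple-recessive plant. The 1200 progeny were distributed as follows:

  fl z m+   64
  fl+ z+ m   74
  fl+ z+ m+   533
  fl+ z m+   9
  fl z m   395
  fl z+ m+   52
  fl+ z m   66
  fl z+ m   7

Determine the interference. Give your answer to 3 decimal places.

The two most frequent reciprocal classes, fl z m and fl+ z+ m+, are the parental types, so the F1 was fl z m / fl+ z+ m+.
The two rarest classes, fl z+ m and fl+ z m+, are the double crossovers. Comparing them with the parentals, only the z allele has switched, so z is the middle locus and the order is fl – z – m.
fl–z: (118 + 16)/1200 = 0.1117; z–m: (138 + 16)/1200 = 0.1283.
Expected DCO frequency = 0.1117 × 0.1283 ≈ 0.01433; observed = 16/1200 ≈ 0.01333.
Coefficient of coincidence = 0.01333/0.01433 ≈ 0.930; interference = 1 − 0.930 = 0.070.

0.070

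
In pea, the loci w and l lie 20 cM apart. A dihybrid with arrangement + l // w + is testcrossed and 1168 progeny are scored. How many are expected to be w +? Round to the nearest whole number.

467

A map distance of 20 cM corresponds to a recombination frequency of 0.200.
The F1 is + l / w +, so w + is a parental gamete class with expected frequency (1 − r)/2 = 0.800/2 = 0.4000.
Expected number = 0.4000 × 1168 = 467.20 ≈ 467.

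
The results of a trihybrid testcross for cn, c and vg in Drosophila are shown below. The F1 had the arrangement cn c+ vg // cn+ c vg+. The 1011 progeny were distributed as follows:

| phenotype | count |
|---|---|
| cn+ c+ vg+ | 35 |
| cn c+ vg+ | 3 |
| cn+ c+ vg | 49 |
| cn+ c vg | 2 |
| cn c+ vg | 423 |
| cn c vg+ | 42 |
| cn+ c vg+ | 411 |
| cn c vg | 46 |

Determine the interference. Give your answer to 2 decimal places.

0.39

The two rarest classes, cn c+ vg+ and cn+ c vg, are the double crossovers. Comparing them with the parentals, only the vg allele has switched, so vg is the middle locus and the order is cn – vg – c.
cn–vg: (91 + 5)/1011 = 0.0950; vg–c: (81 + 5)/1011 = 0.0851.
Expected DCO frequency = 0.0950 × 0.0851 ≈ 0.00808; observed = 5/1011 ≈ 0.00495.
Coefficient of coincidence = 0.00495/0.00808 ≈ 0.61; interference = 1 − 0.61 = 0.39.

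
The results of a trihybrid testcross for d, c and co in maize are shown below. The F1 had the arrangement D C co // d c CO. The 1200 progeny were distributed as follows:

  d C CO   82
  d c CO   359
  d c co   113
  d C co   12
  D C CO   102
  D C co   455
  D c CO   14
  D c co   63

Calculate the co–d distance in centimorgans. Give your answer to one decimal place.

20.1 centimorgans

The two rarest classes, d C co and D c CO, are the double crossovers. Comparing them with the parentals, only the d allele has switched, so d is the middle locus and the order is c – d – co.
Crossovers in the d–co interval produce the single-crossover classes D C CO and d c co (102 + 113 = 215) plus the double crossovers (26).
RF(d–co) = (215 + 26) / 1200 = 241/1200 = 0.2008 → 20.1 centimorgans.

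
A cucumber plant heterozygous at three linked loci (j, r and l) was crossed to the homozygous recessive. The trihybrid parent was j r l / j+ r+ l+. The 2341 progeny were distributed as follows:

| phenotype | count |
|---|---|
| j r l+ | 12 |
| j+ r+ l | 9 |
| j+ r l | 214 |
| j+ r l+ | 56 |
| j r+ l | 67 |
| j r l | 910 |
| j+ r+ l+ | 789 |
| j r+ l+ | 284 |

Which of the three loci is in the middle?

The two rarest classes, j r l+ and j+ r+ l, are the double crossovers. Comparing them with the parentals, only the l allele has switched, so l is the middle locus and the order is j – l – r.

l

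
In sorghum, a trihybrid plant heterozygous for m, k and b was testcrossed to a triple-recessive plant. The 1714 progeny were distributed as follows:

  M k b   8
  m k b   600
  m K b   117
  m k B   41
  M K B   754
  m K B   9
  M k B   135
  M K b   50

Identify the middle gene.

The two most frequent reciprocal classes, m k b and M K B, are the parental types, so the F1 was m k b / M K B.
The two rarest classes, M k b and m K B, are the double crossovers. Comparing them with the parentals, only the m allele has switched, so m is the middle locus and the order is b – m – k.

m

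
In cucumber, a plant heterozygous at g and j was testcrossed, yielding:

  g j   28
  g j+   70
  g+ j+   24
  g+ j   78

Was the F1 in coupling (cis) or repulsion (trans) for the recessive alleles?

trans

The two most frequent classes are g+ j (78) and g j+ (70); these are the parental (non-recombinant) types.
So the F1 carried g+ j on one chromosome and g j+ on the other — the recessive alleles are on opposite chromosomes (trans / repulsion).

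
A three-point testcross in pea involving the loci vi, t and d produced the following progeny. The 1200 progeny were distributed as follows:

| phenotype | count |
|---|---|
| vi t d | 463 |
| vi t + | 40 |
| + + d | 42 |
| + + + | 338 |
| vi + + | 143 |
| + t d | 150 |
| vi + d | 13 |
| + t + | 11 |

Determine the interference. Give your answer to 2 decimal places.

The two most frequent reciprocal classes, + + + and vi t d, are the parental types, so the F1 was + + + / vi t d.
The two rarest classes, + t + and vi + d, are the double crossovers. Comparing them with the parentals, only the t allele has switched, so t is the middle locus and the order is d – t – vi.
d–t: (82 + 24)/1200 = 0.0883; t–vi: (293 + 24)/1200 = 0.2642.
Expected DCO frequency = 0.0883 × 0.2642 ≈ 0.02333; observed = 24/1200 ≈ 0.02000.
Coefficient of coincidence = 0.02000/0.02333 ≈ 0.86; interference = 1 − 0.86 = 0.14.

0.14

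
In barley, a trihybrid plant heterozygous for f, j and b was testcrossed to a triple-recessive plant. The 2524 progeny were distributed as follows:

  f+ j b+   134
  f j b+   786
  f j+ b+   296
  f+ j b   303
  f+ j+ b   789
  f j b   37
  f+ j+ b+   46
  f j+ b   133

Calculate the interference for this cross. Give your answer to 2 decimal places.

The two most frequent reciprocal classes, f j b+ and f+ j+ b, are the parental types, so the F1 was f j b+ / f+ j+ b.
The two rarest classes, f j b and f+ j+ b+, are the double crossovers. Comparing them with the parentals, only the b allele has switched, so b is the middle locus and the order is f – b – j.
f–b: (267 + 83)/2524 = 0.1387; b–j: (599 + 83)/2524 = 0.2702.
Expected DCO frequency = 0.1387 × 0.2702 ≈ 0.03748; observed = 83/2524 ≈ 0.03288.
Coefficient of coincidence = 0.03288/0.03748 ≈ 0.88; interference = 1 − 0.88 = 0.12.

0.12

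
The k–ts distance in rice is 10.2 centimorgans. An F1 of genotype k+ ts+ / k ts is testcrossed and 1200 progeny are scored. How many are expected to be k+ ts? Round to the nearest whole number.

61

A map distance of 10.2 centimorgans corresponds to a recombination frequency of 0.102.
The F1 is k+ ts+ / k ts, so k+ ts is a recombinant gamete class with expected frequency r/2 = 0.102/2 = 0.0510.
Expected number = 0.0510 × 1200 = 61.20 ≈ 61.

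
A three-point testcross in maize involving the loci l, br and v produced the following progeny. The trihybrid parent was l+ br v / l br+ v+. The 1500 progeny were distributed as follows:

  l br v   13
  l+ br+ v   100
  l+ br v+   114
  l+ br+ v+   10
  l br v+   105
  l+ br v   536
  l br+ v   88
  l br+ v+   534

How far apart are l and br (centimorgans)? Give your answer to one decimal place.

15.2 centimorgans

The two rarest classes, l br v and l+ br+ v+, are the double crossovers. Comparing them with the parentals, only the l allele has switched, so l is the middle locus and the order is v – l – br.
Crossovers in the l–br interval produce the single-crossover classes l+ br+ v and l br v+ (100 + 105 = 205) plus the double crossovers (23).
RF(l–br) = (205 + 23) / 1500 = 228/1500 = 0.1520 → 15.2 centimorgans.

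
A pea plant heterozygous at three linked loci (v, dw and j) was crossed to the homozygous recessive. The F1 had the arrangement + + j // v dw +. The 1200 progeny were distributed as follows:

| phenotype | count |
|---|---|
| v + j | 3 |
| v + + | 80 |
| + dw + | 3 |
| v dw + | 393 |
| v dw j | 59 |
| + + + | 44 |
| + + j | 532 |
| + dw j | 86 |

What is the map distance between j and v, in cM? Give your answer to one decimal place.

9.1 cM

The two rarest classes, v + j and + dw +, are the double crossovers. Comparing them with the parentals, only the v allele has switched, so v is the middle locus and the order is j – v – dw.
Crossovers in the j–v interval produce the single-crossover classes + + + and v dw j (44 + 59 = 103) plus the double crossovers (6).
RF(j–v) = (103 + 6) / 1200 = 109/1200 = 0.0908 → 9.1 cM.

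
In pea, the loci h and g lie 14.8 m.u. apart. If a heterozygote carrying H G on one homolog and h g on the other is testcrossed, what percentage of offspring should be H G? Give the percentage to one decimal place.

A map distance of 14.8 m.u. corresponds to a recombination frequency of 0.148.
The F1 is H G / h g, so H G is a parental gamete class with expected frequency (1 − r)/2 = 0.852/2 = 0.4260.
That is 0.4260 = 42.6% of the progeny.

42.6%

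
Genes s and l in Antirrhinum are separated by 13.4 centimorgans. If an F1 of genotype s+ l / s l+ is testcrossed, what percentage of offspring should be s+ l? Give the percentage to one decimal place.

43.3%

A map distance of 13.4 centimorgans corresponds to a recombination frequency of 0.134.
The F1 is s+ l / s l+, so s+ l is a parental gamete class with expected frequency (1 − r)/2 = 0.866/2 = 0.4330.
That is 0.4330 = 43.3% of the progeny.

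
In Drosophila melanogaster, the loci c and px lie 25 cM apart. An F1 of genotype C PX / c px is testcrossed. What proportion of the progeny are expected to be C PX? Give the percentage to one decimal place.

A map distance of 25 cM corresponds to a recombination frequency of 0.250.
The F1 is C PX / c px, so C PX is a parental gamete class with expected frequency (1 − r)/2 = 0.750/2 = 0.3750.
That is 0.3750 = 37.5% of the progeny.

37.5%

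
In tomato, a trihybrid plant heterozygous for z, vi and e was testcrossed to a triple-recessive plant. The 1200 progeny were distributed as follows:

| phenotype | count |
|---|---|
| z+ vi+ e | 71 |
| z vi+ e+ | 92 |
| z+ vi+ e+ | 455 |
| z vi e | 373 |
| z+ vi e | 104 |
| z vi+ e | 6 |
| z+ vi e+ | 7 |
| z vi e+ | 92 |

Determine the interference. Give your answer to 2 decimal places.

The two most frequent reciprocal classes, z vi e and z+ vi+ e+, are the parental types, so the F1 was z vi e / z+ vi+ e+.
The two rarest classes, z vi+ e and z+ vi e+, are the double crossovers. Comparing them with the parentals, only the vi allele has switched, so vi is the middle locus and the order is e – vi – z.
e–vi: (163 + 13)/1200 = 0.1467; vi–z: (196 + 13)/1200 = 0.1742.
Expected DCO frequency = 0.1467 × 0.1742 ≈ 0.02556; observed = 13/1200 ≈ 0.01083.
Coefficient of coincidence = 0.01083/0.02556 ≈ 0.42; interference = 1 − 0.42 = 0.58.

0.58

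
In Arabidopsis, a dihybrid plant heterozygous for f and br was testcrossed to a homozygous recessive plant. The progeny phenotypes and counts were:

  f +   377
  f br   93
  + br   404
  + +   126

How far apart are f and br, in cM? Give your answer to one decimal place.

21.9 cM

The two most frequent classes, + br (404) and f + (377), are the parental types, so the F1 was + br / f +.
The recombinant classes are + + and f br: 126 + 93 = 219.
Recombination frequency = 219/1000 = 0.2190 ≈ 21.9%, i.e. 21.9 cM.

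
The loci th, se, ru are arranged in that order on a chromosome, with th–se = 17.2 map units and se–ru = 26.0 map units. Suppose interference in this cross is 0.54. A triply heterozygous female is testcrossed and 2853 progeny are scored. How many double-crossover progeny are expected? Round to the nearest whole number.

Map distances give recombination frequencies of 0.172 and 0.260 for the two intervals.
With interference 0.54 (so coincidence = 0.46), expected double-crossover frequency = 0.172 × 0.260 × 0.46 = 0.02057.
Expected number = 0.02057 × 2853 = 58.69 ≈ 59.

59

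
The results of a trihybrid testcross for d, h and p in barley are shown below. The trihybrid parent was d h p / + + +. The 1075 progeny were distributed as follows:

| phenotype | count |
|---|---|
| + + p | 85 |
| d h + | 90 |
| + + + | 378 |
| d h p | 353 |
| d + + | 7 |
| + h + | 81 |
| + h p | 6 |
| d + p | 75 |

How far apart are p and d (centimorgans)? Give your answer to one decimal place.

The two rarest classes, + h p and d + +, are the double crossovers. Comparing them with the parentals, only the d allele has switched, so d is the middle locus and the order is p – d – h.
Crossovers in the p–d interval produce the single-crossover classes d h + and + + p (90 + 85 = 175) plus the double crossovers (13).
RF(p–d) = (175 + 13) / 1075 = 188/1075 = 0.1749 → 17.5 centimorgans.

17.5 centimorgans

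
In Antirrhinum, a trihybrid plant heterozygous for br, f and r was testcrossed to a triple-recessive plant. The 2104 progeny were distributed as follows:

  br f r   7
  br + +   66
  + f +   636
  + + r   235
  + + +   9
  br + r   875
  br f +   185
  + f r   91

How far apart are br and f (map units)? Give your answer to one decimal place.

20.7 map units

The two most frequent reciprocal classes, br + r and + f +, are the parental types, so the F1 was br + r / + f +.
The two rarest classes, br f r and + + +, are the double crossovers. Comparing them with the parentals, only the f allele has switched, so f is the middle locus and the order is br – f – r.
Crossovers in the br–f interval produce the single-crossover classes + + r and br f + (235 + 185 = 420) plus the double crossovers (16).
RF(br–f) = (420 + 16) / 2104 = 436/2104 = 0.2072 → 20.7 map units.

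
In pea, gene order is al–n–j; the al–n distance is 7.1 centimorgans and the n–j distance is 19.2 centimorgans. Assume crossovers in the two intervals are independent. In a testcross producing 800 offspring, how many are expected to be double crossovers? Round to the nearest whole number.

11

Map distances give recombination frequencies of 0.071 and 0.192 for the two intervals.
With no interference, expected double-crossover frequency = 0.071 × 0.192 = 0.01363.
Expected number = 0.01363 × 800 = 10.91 ≈ 11.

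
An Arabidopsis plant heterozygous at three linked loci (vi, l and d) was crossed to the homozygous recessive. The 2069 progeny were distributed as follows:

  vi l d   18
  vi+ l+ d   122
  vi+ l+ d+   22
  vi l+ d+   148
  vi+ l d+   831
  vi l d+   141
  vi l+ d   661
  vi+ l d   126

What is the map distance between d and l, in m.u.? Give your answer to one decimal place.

The two most frequent reciprocal classes, vi+ l d+ and vi l+ d, are the parental types, so the F1 was vi+ l d+ / vi l+ d.
The two rarest classes, vi+ l+ d+ and vi l d, are the double crossovers. Comparing them with the parentals, only the l allele has switched, so l is the middle locus and the order is d – l – vi.
Crossovers in the d–l interval produce the single-crossover classes vi+ l d and vi l+ d+ (126 + 148 = 274) plus the double crossovers (40).
RF(d–l) = (274 + 40) / 2069 = 314/2069 = 0.1518 → 15.2 m.u.

15.2 m.u.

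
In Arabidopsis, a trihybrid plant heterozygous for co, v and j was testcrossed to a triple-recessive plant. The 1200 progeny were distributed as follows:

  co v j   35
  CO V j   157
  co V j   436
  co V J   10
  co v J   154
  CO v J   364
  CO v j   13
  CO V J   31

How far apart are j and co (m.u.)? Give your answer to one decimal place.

27.8 m.u.

The two most frequent reciprocal classes, co V j and CO v J, are the parental types, so the F1 was co V j / CO v J.
The two rarest classes, co V J and CO v j, are the double crossovers. Comparing them with the parentals, only the j allele has switched, so j is the middle locus and the order is co – j – v.
Crossovers in the co–j interval produce the single-crossover classes CO V j and co v J (157 + 154 = 311) plus the double crossovers (23).
RF(co–j) = (311 + 23) / 1200 = 334/1200 = 0.2783 → 27.8 m.u.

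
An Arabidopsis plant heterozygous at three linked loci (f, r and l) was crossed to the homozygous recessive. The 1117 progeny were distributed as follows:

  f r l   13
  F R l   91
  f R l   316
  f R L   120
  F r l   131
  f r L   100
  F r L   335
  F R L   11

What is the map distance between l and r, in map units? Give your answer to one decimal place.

The two most frequent reciprocal classes, F r L and f R l, are the parental types, so the F1 was F r L / f R l.
The two rarest classes, F R L and f r l, are the double crossovers. Comparing them with the parentals, only the r allele has switched, so r is the middle locus and the order is l – r – f.
Crossovers in the l–r interval produce the single-crossover classes F r l and f R L (131 + 120 = 251) plus the double crossovers (24).
RF(l–r) = (251 + 24) / 1117 = 275/1117 = 0.2462 → 24.6 map units.

24.6 map units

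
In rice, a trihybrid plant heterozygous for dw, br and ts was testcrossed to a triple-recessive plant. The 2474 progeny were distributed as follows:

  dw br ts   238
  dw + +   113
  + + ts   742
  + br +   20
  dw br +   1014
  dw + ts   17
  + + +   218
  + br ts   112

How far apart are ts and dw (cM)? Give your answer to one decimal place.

19.9 cM

The two most frequent reciprocal classes, dw br + and + + ts, are the parental types, so the F1 was dw br + / + + ts.
The two rarest classes, + br + and dw + ts, are the double crossovers. Comparing them with the parentals, only the dw allele has switched, so dw is the middle locus and the order is br – dw – ts.
Crossovers in the dw–ts interval produce the single-crossover classes dw br ts and + + + (238 + 218 = 456) plus the double crossovers (37).
RF(dw–ts) = (456 + 37) / 2474 = 493/2474 = 0.1993 → 19.9 cM.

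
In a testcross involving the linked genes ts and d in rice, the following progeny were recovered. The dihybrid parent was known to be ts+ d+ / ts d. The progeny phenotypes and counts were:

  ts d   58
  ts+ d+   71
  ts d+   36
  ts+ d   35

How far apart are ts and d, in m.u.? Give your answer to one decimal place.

The recombinant classes are ts+ d and ts d+: 35 + 36 = 71.
Recombination frequency = 71/200 = 0.3550 ≈ 35.5%, i.e. 35.5 m.u.

35.5 m.u.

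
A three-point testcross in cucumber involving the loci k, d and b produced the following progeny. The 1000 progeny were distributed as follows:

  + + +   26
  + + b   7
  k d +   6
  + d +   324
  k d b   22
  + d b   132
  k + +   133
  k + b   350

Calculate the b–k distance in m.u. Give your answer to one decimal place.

The two most frequent reciprocal classes, + d + and k + b, are the parental types, so the F1 was + d + / k + b.
The two rarest classes, k d + and + + b, are the double crossovers. Comparing them with the parentals, only the k allele has switched, so k is the middle locus and the order is d – k – b.
Crossovers in the k–b interval produce the single-crossover classes + d b and k + + (132 + 133 = 265) plus the double crossovers (13).
RF(k–b) = (265 + 13) / 1000 = 278/1000 = 0.2780 → 27.8 m.u.

27.8 m.u.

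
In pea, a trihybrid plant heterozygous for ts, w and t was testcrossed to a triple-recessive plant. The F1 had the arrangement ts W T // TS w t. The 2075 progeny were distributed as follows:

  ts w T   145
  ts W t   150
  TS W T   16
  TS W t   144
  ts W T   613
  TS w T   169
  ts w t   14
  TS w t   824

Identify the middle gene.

ts

The two rarest classes, TS W T and ts w t, are the double crossovers. Comparing them with the parentals, only the ts allele has switched, so ts is the middle locus and the order is t – ts – w.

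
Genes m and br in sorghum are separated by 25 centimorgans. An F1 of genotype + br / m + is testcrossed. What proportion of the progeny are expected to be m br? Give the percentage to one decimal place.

A map distance of 25 centimorgans corresponds to a recombination frequency of 0.250.
The F1 is + br / m +, so m br is a recombinant gamete class with expected frequency r/2 = 0.250/2 = 0.1250.
That is 0.1250 = 12.5% of the progeny.

12.5%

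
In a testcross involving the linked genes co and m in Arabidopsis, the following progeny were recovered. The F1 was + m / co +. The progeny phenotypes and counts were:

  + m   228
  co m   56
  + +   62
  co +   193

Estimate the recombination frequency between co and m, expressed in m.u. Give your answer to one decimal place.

The recombinant classes are + + and co m: 62 + 56 = 118.
Recombination frequency = 118/539 = 0.2189 ≈ 21.9%, i.e. 21.9 m.u.

21.9 m.u.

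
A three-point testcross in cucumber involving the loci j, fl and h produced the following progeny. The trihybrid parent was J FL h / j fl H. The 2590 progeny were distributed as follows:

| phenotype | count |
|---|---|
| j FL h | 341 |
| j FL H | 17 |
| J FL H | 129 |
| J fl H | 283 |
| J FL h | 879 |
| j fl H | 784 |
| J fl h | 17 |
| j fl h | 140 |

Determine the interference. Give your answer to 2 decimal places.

The two rarest classes, J fl h and j FL H, are the double crossovers. Comparing them with the parentals, only the fl allele has switched, so fl is the middle locus and the order is h – fl – j.
h–fl: (269 + 34)/2590 = 0.1170; fl–j: (624 + 34)/2590 = 0.2541.
Expected DCO frequency = 0.1170 × 0.2541 ≈ 0.02973; observed = 34/2590 ≈ 0.01313.
Coefficient of coincidence = 0.01313/0.02973 ≈ 0.44; interference = 1 − 0.44 = 0.56.

0.56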